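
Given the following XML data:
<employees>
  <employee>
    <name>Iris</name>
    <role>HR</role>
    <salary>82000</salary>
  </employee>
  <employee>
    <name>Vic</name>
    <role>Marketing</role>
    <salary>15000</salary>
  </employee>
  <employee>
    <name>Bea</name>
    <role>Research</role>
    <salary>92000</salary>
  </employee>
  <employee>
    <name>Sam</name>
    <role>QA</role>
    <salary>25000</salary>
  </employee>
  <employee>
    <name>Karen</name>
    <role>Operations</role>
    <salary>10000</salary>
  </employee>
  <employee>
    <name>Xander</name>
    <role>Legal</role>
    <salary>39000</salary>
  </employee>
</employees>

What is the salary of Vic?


Searching for <employee> with <name>Vic</name>
Found at position 2
<salary>15000</salary>

ANSWER: 15000


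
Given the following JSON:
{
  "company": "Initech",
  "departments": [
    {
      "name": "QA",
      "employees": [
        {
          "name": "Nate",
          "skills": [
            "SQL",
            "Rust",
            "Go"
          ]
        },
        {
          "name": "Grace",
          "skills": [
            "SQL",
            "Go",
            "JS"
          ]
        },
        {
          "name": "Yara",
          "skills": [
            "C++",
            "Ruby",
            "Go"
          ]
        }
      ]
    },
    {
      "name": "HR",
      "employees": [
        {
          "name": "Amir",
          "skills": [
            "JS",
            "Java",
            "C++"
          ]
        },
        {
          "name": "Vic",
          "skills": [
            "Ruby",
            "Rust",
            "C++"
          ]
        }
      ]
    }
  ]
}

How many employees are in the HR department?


Path: departments[1].employees
Count: 2

ANSWER: 2


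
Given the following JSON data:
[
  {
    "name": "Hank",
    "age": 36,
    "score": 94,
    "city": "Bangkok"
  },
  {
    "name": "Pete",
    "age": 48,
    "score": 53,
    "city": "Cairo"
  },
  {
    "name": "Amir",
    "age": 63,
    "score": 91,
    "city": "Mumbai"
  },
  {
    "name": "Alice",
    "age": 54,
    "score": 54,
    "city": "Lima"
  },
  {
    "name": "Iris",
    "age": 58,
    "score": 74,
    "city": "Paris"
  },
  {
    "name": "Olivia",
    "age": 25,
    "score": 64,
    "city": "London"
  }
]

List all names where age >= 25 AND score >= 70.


Checking both conditions:
  Hank (age=36, score=94) -> YES
  Pete (age=48, score=53) -> no
  Amir (age=63, score=91) -> YES
  Alice (age=54, score=54) -> no
  Iris (age=58, score=74) -> YES
  Olivia (age=25, score=64) -> no


ANSWER: Hank, Amir, Iris


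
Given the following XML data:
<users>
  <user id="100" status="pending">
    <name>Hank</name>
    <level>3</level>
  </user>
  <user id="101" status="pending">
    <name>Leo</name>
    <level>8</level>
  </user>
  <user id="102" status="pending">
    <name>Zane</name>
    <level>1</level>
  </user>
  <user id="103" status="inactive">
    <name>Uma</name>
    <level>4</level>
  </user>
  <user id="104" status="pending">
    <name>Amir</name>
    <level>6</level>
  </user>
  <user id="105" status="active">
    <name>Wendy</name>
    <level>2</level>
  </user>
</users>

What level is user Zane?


Finding user: Zane
<level>1</level>

ANSWER: 1


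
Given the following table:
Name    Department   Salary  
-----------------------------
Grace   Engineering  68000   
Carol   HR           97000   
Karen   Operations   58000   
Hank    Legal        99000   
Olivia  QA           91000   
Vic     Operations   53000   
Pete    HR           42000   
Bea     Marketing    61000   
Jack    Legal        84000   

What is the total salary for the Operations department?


Operations department members:
  Karen: 58000
  Vic: 53000
Total = 58000 + 53000 = 111000

ANSWER: 111000


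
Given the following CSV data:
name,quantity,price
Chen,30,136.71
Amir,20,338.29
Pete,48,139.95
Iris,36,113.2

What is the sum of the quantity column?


Values in 'quantity' column:
  Row 1: 30
  Row 2: 20
  Row 3: 48
  Row 4: 36
Sum = 30 + 20 + 48 + 36 = 134

ANSWER: 134


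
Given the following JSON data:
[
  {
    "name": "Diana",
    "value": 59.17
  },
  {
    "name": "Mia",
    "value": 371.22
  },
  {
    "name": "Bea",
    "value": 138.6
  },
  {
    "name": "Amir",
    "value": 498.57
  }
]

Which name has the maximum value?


Comparing values:
  Diana: 59.17
  Mia: 371.22
  Bea: 138.6
  Amir: 498.57
Maximum: Amir (498.57)

ANSWER: Amir


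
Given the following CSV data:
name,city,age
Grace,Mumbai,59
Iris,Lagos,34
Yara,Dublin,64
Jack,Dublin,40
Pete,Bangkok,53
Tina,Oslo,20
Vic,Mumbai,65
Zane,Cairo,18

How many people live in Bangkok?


Scanning city column for 'Bangkok':
  Row 5: Pete -> MATCH
Total matches: 1

ANSWER: 1


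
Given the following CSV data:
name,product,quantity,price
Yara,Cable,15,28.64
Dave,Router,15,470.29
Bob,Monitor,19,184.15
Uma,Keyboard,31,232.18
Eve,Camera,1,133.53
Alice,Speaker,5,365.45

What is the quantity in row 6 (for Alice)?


Row 6: Alice
Column 'quantity' = 5

ANSWER: 5


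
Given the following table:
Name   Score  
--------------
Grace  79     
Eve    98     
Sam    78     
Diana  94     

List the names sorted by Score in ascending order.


Sorting by Score (ascending):
  Sam: 78
  Grace: 79
  Diana: 94
  Eve: 98


ANSWER: Sam, Grace, Diana, Eve


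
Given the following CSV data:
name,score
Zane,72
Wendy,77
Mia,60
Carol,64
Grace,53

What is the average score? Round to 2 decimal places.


Scores: 72, 77, 60, 64, 53
Sum = 326
Count = 5
Average = 326 / 5 = 65.20

ANSWER: 65.20


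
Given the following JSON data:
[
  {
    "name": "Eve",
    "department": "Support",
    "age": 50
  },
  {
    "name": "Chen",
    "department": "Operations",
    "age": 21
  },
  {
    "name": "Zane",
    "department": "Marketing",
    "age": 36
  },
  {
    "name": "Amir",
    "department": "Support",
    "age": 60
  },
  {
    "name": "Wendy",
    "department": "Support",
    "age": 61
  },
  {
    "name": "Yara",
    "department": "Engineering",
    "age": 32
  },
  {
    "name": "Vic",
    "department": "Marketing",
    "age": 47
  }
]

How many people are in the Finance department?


Scanning records for department = Finance
  No matches found
Count: 0

ANSWER: 0


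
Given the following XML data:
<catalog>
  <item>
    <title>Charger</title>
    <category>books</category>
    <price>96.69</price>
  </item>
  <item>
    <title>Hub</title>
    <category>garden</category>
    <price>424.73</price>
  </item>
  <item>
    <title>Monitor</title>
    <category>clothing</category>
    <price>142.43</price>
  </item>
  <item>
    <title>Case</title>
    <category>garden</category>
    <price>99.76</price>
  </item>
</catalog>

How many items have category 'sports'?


Scanning <item> elements for <category>sports</category>:
Count: 0

ANSWER: 0


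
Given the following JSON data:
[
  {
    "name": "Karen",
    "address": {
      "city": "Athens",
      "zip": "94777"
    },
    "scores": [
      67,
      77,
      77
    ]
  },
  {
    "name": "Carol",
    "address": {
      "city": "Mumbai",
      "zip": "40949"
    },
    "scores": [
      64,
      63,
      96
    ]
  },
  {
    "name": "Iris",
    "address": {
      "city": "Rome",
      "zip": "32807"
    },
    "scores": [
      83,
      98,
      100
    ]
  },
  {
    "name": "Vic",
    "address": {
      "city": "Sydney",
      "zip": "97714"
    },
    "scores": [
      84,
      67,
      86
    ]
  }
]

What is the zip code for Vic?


Path: records[3].address.zip
Value: 97714

ANSWER: 97714


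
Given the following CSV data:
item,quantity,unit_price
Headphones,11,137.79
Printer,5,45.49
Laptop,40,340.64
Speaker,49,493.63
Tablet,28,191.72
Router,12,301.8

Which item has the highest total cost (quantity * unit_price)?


Computing row totals:
  Headphones: 1515.69
  Printer: 227.45
  Laptop: 13625.6
  Speaker: 24187.87
  Tablet: 5368.16
  Router: 3621.6
Maximum: Speaker (24187.87)

ANSWER: Speaker


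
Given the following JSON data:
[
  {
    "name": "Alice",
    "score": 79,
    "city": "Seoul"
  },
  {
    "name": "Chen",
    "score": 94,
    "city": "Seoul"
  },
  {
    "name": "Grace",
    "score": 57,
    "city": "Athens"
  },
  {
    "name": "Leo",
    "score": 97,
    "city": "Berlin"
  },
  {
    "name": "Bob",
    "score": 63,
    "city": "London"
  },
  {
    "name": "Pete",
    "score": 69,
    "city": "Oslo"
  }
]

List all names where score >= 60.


Filtering records where score >= 60:
  Alice (score=79) -> YES
  Chen (score=94) -> YES
  Grace (score=57) -> no
  Leo (score=97) -> YES
  Bob (score=63) -> YES
  Pete (score=69) -> YES


ANSWER: Alice, Chen, Leo, Bob, Pete


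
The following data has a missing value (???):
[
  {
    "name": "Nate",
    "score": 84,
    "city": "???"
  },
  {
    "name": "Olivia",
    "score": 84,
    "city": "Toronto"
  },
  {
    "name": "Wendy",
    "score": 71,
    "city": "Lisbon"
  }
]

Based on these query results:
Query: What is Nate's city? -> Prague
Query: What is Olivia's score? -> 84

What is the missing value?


The missing value is Nate's city
From query: Nate's city = Prague

ANSWER: Prague


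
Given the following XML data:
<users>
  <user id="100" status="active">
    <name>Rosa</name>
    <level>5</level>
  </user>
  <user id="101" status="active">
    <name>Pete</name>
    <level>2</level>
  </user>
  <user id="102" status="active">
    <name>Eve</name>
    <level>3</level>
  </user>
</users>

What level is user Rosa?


Finding user: Rosa
<level>5</level>

ANSWER: 5


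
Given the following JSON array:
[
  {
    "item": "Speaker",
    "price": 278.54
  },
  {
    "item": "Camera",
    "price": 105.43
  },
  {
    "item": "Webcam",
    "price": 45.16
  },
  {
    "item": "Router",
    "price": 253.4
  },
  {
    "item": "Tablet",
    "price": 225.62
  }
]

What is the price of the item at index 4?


Array index 4 -> Tablet
price = 225.62

ANSWER: 225.62


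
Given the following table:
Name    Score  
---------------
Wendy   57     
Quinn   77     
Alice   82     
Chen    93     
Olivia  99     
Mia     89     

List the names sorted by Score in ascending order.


Sorting by Score (ascending):
  Wendy: 57
  Quinn: 77
  Alice: 82
  Mia: 89
  Chen: 93
  Olivia: 99


ANSWER: Wendy, Quinn, Alice, Mia, Chen, Olivia


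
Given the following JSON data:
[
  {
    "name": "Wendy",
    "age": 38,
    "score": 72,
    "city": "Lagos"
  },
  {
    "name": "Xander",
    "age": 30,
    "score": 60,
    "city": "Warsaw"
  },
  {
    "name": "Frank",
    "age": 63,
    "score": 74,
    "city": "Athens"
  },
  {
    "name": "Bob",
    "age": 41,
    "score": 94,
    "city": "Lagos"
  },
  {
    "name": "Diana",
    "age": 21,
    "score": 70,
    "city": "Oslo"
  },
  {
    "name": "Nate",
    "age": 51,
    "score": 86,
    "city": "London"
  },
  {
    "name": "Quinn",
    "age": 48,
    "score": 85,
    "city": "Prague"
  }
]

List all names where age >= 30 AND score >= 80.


Checking both conditions:
  Wendy (age=38, score=72) -> no
  Xander (age=30, score=60) -> no
  Frank (age=63, score=74) -> no
  Bob (age=41, score=94) -> YES
  Diana (age=21, score=70) -> no
  Nate (age=51, score=86) -> YES
  Quinn (age=48, score=85) -> YES


ANSWER: Bob, Nate, Quinn


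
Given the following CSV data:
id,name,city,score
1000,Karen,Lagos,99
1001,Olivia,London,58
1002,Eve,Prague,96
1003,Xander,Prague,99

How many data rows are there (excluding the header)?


Counting rows (excluding header):
Header: id,name,city,score
Data rows: 4

ANSWER: 4


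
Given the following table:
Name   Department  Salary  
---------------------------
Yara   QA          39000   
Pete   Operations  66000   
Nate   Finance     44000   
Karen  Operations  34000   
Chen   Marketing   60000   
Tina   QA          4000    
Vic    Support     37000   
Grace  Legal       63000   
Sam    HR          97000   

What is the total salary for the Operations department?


Operations department members:
  Pete: 66000
  Karen: 34000
Total = 66000 + 34000 = 100000

ANSWER: 100000


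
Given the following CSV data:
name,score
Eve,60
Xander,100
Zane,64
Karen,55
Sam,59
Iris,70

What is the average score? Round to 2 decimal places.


Scores: 60, 100, 64, 55, 59, 70
Sum = 408
Count = 6
Average = 408 / 6 = 68.00

ANSWER: 68.00


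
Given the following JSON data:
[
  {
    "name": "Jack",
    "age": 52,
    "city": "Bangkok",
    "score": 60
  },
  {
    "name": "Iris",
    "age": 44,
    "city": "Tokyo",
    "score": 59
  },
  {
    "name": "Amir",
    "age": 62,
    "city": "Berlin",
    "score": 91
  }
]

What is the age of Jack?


Looking up record where name = Jack
Record index: 0
Field 'age' = 52

ANSWER: 52


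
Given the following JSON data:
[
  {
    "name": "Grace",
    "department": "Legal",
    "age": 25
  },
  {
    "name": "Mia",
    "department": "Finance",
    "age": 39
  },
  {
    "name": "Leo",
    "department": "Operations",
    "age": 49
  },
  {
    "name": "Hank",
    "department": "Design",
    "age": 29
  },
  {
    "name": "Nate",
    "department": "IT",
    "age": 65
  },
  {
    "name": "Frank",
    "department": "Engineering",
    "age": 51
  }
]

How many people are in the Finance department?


Scanning records for department = Finance
  Record 1: Mia
Count: 1

ANSWER: 1


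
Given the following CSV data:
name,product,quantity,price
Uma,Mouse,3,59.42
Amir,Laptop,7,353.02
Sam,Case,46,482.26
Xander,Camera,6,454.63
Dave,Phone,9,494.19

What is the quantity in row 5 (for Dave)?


Row 5: Dave
Column 'quantity' = 9

ANSWER: 9


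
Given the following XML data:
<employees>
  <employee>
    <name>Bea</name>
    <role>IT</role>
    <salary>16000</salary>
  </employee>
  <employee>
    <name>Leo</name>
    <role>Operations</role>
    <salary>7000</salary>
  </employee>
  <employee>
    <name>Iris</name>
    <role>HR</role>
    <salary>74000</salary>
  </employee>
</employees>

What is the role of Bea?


Searching for <employee> with <name>Bea</name>
Found at position 1
<role>IT</role>

ANSWER: IT


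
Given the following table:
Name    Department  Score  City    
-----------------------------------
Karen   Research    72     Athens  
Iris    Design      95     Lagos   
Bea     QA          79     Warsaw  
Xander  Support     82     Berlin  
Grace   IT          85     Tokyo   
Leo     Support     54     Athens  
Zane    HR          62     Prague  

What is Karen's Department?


Row 1: Karen
Department = Research

ANSWER: Research


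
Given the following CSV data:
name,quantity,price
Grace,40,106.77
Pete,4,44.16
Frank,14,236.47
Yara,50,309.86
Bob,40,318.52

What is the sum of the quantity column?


Values in 'quantity' column:
  Row 1: 40
  Row 2: 4
  Row 3: 14
  Row 4: 50
  Row 5: 40
Sum = 40 + 4 + 14 + 50 + 40 = 148

ANSWER: 148


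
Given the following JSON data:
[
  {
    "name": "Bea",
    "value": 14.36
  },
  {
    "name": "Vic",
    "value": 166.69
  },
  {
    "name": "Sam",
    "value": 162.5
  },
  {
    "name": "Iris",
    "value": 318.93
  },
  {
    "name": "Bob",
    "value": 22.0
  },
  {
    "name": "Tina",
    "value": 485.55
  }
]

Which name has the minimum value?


Comparing values:
  Bea: 14.36
  Vic: 166.69
  Sam: 162.5
  Iris: 318.93
  Bob: 22.0
  Tina: 485.55
Minimum: Bea (14.36)

ANSWER: Bea


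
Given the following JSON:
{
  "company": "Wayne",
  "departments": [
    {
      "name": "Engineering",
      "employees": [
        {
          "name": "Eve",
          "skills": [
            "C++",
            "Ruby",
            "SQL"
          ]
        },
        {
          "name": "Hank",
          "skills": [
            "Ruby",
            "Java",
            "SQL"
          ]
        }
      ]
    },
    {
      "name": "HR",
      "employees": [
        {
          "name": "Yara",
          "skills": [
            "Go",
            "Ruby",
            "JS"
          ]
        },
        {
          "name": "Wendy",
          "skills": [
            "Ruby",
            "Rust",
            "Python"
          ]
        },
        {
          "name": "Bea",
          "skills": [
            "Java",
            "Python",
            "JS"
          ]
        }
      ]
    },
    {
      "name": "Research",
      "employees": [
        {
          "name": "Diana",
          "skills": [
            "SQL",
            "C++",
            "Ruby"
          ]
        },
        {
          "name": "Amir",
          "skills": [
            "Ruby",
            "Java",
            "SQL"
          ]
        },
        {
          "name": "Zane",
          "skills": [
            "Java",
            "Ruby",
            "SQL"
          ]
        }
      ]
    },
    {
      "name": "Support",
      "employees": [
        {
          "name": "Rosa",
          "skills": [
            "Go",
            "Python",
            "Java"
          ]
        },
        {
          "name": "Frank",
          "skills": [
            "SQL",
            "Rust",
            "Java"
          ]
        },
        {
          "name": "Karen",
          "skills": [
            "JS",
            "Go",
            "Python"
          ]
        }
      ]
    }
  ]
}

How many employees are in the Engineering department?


Path: departments[0].employees
Count: 2

ANSWER: 2


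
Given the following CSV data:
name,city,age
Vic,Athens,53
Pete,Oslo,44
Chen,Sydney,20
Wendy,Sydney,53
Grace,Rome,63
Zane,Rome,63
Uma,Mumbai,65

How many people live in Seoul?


Scanning city column for 'Seoul':
Total matches: 0

ANSWER: 0


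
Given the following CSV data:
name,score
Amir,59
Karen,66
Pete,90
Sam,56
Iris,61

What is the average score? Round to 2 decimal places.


Scores: 59, 66, 90, 56, 61
Sum = 332
Count = 5
Average = 332 / 5 = 66.40

ANSWER: 66.40


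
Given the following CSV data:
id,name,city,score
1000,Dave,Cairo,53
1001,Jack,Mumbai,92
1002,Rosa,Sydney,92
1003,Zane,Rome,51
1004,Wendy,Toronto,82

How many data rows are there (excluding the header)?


Counting rows (excluding header):
Header: id,name,city,score
Data rows: 5

ANSWER: 5


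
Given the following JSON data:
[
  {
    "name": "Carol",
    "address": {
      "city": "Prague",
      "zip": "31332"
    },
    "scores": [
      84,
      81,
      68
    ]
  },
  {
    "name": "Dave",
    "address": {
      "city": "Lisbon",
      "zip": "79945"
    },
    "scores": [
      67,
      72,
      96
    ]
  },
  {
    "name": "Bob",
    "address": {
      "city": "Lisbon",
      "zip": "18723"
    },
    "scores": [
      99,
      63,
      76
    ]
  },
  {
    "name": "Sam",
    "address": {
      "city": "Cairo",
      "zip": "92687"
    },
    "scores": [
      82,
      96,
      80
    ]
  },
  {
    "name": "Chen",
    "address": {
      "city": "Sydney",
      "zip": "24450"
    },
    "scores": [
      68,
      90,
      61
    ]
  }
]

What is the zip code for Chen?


Path: records[4].address.zip
Value: 24450

ANSWER: 24450


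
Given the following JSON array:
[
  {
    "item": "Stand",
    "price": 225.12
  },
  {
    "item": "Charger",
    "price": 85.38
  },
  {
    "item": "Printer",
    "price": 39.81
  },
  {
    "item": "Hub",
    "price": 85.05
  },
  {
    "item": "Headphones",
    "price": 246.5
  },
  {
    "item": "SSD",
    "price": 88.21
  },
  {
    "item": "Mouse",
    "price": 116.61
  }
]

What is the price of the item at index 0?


Array index 0 -> Stand
price = 225.12

ANSWER: 225.12


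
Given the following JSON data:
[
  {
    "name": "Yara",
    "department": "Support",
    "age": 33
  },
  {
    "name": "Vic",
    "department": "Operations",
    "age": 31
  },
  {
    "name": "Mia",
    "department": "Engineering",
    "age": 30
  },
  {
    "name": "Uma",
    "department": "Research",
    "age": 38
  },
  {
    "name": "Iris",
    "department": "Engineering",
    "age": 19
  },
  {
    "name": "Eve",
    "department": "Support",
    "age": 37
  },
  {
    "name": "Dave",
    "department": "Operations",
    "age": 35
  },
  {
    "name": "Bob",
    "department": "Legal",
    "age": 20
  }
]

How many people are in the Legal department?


Scanning records for department = Legal
  Record 7: Bob
Count: 1

ANSWER: 1


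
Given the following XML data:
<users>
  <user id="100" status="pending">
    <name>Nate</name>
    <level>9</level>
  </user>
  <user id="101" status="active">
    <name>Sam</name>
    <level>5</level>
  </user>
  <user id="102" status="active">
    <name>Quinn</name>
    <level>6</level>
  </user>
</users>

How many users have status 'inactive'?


Counting users with status='inactive':
Count: 0

ANSWER: 0


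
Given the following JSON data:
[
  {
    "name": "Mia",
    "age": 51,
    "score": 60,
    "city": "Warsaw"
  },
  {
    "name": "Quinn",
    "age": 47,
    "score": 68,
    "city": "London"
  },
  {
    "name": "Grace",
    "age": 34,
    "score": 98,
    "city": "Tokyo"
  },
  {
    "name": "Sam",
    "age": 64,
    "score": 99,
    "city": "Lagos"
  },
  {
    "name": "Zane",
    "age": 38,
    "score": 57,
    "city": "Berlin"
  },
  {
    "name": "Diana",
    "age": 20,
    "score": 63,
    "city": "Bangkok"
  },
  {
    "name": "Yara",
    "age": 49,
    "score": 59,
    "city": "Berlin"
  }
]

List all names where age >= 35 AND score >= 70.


Checking both conditions:
  Mia (age=51, score=60) -> no
  Quinn (age=47, score=68) -> no
  Grace (age=34, score=98) -> no
  Sam (age=64, score=99) -> YES
  Zane (age=38, score=57) -> no
  Diana (age=20, score=63) -> no
  Yara (age=49, score=59) -> no


ANSWER: Sam


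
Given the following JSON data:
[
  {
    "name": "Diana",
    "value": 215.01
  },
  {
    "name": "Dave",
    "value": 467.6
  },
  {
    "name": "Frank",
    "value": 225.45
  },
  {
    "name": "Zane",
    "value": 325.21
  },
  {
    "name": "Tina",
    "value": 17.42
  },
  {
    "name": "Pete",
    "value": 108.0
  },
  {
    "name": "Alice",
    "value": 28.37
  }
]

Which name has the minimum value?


Comparing values:
  Diana: 215.01
  Dave: 467.6
  Frank: 225.45
  Zane: 325.21
  Tina: 17.42
  Pete: 108.0
  Alice: 28.37
Minimum: Tina (17.42)

ANSWER: Tina


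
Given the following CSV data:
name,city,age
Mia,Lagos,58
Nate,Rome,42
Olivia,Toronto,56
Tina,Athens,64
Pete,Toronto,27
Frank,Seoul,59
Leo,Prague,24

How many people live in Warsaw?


Scanning city column for 'Warsaw':
Total matches: 0

ANSWER: 0


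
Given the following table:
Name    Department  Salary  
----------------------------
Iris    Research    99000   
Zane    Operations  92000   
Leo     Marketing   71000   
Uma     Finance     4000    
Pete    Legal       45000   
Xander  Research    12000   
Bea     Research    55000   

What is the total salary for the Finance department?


Finance department members:
  Uma: 4000
Total = 4000 = 4000

ANSWER: 4000


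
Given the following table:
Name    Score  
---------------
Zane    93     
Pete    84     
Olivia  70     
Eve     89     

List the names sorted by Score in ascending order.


Sorting by Score (ascending):
  Olivia: 70
  Pete: 84
  Eve: 89
  Zane: 93


ANSWER: Olivia, Pete, Eve, Zane


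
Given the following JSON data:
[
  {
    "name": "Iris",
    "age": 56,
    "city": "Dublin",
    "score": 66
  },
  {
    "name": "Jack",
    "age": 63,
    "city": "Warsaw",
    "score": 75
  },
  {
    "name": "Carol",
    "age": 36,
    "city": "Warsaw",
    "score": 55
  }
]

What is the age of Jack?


Looking up record where name = Jack
Record index: 1
Field 'age' = 63

ANSWER: 63


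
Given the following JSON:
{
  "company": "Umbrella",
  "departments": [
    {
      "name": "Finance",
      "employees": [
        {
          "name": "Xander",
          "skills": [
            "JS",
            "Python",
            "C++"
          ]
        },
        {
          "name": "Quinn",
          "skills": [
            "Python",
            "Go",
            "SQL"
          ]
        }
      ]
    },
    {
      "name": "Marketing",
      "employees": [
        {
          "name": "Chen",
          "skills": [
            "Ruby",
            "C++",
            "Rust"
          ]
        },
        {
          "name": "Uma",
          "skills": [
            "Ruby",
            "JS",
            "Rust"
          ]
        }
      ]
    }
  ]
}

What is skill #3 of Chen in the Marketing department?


Path: departments[1].employees[0].skills[2]
Value: Rust

ANSWER: Rust


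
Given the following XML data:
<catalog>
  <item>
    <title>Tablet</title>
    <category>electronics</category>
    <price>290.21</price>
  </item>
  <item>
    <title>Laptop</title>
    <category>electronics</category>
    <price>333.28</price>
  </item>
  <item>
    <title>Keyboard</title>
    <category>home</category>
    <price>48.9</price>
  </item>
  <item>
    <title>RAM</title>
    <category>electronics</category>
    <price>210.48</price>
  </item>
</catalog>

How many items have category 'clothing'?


Scanning <item> elements for <category>clothing</category>:
Count: 0

ANSWER: 0


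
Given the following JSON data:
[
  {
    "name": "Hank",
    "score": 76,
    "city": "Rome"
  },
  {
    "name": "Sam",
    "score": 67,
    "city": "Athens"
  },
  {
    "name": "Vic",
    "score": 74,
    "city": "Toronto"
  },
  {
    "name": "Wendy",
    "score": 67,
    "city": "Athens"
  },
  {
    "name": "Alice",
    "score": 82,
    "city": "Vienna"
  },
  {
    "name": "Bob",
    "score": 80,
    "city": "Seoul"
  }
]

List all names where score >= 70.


Filtering records where score >= 70:
  Hank (score=76) -> YES
  Sam (score=67) -> no
  Vic (score=74) -> YES
  Wendy (score=67) -> no
  Alice (score=82) -> YES
  Bob (score=80) -> YES


ANSWER: Hank, Vic, Alice, Bob


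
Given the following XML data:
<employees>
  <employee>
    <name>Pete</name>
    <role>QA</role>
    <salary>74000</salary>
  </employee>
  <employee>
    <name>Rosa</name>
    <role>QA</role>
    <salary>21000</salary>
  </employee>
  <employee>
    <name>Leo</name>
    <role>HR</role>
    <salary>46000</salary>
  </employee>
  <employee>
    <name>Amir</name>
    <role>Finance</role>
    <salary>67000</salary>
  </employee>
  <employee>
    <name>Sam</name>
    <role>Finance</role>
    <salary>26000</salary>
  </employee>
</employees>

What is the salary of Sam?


Searching for <employee> with <name>Sam</name>
Found at position 5
<salary>26000</salary>

ANSWER: 26000


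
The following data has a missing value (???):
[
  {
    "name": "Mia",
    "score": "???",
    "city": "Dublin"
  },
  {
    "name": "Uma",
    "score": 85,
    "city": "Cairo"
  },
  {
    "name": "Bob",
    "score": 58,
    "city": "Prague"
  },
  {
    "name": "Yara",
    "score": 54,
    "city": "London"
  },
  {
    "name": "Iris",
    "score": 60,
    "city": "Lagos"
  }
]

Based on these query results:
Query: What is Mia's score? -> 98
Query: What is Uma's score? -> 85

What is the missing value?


The missing value is Mia's score
From query: Mia's score = 98

ANSWER: 98


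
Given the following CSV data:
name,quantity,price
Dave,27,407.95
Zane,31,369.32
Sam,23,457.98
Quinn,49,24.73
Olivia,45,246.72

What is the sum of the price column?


Values in 'price' column:
  Row 1: 407.95
  Row 2: 369.32
  Row 3: 457.98
  Row 4: 24.73
  Row 5: 246.72
Sum = 407.95 + 369.32 + 457.98 + 24.73 + 246.72 = 1506.7

ANSWER: 1506.7


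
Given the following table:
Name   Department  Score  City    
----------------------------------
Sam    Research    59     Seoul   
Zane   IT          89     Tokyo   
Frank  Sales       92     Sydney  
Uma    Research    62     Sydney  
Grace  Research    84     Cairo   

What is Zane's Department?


Row 2: Zane
Department = IT

ANSWER: IT


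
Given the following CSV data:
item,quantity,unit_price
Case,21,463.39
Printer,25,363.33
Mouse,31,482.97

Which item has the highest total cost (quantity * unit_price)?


Computing row totals:
  Case: 9731.19
  Printer: 9083.25
  Mouse: 14972.07
Maximum: Mouse (14972.07)

ANSWER: Mouse


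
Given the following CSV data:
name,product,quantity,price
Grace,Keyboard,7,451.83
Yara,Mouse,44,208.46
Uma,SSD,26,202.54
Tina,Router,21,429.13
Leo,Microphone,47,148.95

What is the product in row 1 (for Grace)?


Row 1: Grace
Column 'product' = Keyboard

ANSWER: Keyboard


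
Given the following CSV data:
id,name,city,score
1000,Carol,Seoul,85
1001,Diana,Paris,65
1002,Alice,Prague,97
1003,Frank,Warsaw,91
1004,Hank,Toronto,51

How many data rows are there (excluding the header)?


Counting rows (excluding header):
Header: id,name,city,score
Data rows: 5

ANSWER: 5


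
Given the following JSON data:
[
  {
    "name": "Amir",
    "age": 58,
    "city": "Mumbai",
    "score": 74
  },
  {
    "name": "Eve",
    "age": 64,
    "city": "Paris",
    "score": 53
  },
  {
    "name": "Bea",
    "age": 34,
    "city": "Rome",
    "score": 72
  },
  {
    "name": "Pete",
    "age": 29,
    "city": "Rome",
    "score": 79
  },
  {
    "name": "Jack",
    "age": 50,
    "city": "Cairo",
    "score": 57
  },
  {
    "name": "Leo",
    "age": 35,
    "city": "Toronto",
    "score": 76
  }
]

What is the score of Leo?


Looking up record where name = Leo
Record index: 5
Field 'score' = 76

ANSWER: 76


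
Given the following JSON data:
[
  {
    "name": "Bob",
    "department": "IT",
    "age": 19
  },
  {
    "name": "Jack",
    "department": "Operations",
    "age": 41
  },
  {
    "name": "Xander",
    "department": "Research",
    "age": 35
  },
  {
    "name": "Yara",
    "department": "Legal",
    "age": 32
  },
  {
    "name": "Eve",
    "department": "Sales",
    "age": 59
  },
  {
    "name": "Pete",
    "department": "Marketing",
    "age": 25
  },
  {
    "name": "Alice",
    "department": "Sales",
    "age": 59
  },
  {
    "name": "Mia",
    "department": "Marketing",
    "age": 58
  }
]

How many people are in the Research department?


Scanning records for department = Research
  Record 2: Xander
Count: 1

ANSWER: 1


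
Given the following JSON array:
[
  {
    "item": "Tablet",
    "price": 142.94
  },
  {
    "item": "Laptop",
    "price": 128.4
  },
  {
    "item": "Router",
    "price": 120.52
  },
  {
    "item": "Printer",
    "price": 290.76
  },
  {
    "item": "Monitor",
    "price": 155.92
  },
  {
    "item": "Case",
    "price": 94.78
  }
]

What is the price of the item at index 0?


Array index 0 -> Tablet
price = 142.94

ANSWER: 142.94


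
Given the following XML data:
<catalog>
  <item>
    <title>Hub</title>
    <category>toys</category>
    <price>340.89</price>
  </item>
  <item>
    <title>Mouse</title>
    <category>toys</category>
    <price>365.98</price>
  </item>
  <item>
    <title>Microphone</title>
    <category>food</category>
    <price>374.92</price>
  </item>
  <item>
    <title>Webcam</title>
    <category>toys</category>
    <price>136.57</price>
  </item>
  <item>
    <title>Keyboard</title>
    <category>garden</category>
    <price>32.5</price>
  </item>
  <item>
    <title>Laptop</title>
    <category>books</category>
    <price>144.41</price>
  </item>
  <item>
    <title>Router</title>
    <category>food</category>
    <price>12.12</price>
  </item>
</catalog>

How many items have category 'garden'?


Scanning <item> elements for <category>garden</category>:
  Item 5: Keyboard -> MATCH
Count: 1

ANSWER: 1


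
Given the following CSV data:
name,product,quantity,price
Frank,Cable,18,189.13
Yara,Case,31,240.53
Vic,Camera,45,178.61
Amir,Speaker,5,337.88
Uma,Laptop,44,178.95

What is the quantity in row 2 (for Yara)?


Row 2: Yara
Column 'quantity' = 31

ANSWER: 31


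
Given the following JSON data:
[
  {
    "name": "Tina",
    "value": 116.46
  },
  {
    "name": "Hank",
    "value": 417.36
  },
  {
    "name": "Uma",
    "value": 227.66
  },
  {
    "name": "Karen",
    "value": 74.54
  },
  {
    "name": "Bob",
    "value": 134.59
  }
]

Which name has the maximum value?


Comparing values:
  Tina: 116.46
  Hank: 417.36
  Uma: 227.66
  Karen: 74.54
  Bob: 134.59
Maximum: Hank (417.36)

ANSWER: Hank


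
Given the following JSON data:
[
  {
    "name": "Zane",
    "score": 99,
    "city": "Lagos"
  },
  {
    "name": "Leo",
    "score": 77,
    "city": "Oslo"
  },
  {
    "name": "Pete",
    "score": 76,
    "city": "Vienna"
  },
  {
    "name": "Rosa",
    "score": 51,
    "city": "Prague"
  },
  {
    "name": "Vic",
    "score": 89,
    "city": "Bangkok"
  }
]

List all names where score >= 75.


Filtering records where score >= 75:
  Zane (score=99) -> YES
  Leo (score=77) -> YES
  Pete (score=76) -> YES
  Rosa (score=51) -> no
  Vic (score=89) -> YES


ANSWER: Zane, Leo, Pete, Vic


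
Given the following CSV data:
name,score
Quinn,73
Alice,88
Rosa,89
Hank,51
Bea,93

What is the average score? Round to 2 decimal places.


Scores: 73, 88, 89, 51, 93
Sum = 394
Count = 5
Average = 394 / 5 = 78.80

ANSWER: 78.80


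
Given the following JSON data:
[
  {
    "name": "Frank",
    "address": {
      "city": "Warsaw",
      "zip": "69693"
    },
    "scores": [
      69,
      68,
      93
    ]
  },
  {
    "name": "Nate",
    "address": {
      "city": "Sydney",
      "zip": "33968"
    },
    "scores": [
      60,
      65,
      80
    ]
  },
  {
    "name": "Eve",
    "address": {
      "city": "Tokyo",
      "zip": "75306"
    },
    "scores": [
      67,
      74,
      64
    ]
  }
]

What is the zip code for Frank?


Path: records[0].address.zip
Value: 69693

ANSWER: 69693


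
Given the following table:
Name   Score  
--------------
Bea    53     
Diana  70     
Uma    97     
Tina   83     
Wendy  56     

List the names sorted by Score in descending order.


Sorting by Score (descending):
  Uma: 97
  Tina: 83
  Diana: 70
  Wendy: 56
  Bea: 53


ANSWER: Uma, Tina, Diana, Wendy, Bea


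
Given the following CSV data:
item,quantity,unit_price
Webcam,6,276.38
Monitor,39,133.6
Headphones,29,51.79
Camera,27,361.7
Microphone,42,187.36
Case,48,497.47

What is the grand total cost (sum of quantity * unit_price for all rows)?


Computing row totals:
  Webcam: 6 * 276.38 = 1658.28
  Monitor: 39 * 133.6 = 5210.4
  Headphones: 29 * 51.79 = 1501.91
  Camera: 27 * 361.7 = 9765.9
  Microphone: 42 * 187.36 = 7869.12
  Case: 48 * 497.47 = 23878.56
Grand total = 1658.28 + 5210.4 + 1501.91 + 9765.9 + 7869.12 + 23878.56 = 49884.17

ANSWER: 49884.17


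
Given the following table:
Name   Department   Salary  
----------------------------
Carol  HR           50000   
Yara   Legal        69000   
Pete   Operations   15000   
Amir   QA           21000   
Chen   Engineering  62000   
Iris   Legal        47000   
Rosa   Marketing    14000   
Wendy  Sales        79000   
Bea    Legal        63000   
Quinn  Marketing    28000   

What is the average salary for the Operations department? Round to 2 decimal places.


Operations department members:
  Pete: 15000
Sum = 15000
Count = 1
Average = 15000 / 1 = 15000.00

ANSWER: 15000.00


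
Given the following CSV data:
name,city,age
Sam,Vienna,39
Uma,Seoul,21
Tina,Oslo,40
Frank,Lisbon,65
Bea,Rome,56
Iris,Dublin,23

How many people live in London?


Scanning city column for 'London':
Total matches: 0

ANSWER: 0


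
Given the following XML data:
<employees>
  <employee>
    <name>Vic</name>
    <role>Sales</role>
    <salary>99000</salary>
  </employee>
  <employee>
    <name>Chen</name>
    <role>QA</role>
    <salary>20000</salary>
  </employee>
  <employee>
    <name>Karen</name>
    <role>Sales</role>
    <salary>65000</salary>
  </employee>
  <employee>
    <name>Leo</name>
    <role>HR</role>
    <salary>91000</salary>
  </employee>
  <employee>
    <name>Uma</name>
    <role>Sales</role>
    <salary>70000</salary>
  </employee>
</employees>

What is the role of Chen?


Searching for <employee> with <name>Chen</name>
Found at position 2
<role>QA</role>

ANSWER: QA


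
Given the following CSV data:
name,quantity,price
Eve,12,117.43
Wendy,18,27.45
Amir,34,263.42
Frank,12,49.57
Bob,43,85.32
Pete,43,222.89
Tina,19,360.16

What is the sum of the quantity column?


Values in 'quantity' column:
  Row 1: 12
  Row 2: 18
  Row 3: 34
  Row 4: 12
  Row 5: 43
  Row 6: 43
  Row 7: 19
Sum = 12 + 18 + 34 + 12 + 43 + 43 + 19 = 181

ANSWER: 181


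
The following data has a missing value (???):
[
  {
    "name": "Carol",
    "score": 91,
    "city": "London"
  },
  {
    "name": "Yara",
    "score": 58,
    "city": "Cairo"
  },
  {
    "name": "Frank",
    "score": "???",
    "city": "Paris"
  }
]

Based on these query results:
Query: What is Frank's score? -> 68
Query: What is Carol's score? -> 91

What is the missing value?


The missing value is Frank's score
From query: Frank's score = 68

ANSWER: 68


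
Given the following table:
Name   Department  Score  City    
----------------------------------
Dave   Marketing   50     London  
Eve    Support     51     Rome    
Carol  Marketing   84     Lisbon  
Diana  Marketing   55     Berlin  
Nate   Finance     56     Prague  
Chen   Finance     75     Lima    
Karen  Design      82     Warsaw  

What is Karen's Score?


Row 7: Karen
Score = 82

ANSWER: 82


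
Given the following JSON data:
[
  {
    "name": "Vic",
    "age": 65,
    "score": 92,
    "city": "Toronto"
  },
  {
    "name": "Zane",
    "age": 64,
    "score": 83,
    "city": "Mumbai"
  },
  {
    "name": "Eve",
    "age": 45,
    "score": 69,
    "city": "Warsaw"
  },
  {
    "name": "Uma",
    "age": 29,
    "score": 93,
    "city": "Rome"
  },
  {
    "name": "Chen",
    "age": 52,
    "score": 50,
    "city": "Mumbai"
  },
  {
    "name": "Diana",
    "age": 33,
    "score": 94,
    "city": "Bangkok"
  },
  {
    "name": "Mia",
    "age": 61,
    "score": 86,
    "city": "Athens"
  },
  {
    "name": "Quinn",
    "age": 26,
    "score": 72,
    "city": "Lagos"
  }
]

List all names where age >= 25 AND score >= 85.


Checking both conditions:
  Vic (age=65, score=92) -> YES
  Zane (age=64, score=83) -> no
  Eve (age=45, score=69) -> no
  Uma (age=29, score=93) -> YES
  Chen (age=52, score=50) -> no
  Diana (age=33, score=94) -> YES
  Mia (age=61, score=86) -> YES
  Quinn (age=26, score=72) -> no


ANSWER: Vic, Uma, Diana, Mia


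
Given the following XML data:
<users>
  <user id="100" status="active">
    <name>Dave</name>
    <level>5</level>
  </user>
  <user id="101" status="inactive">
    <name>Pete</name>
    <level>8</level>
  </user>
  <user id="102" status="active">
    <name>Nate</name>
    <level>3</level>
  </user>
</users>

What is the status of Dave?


Finding user with name = Dave
user id="100" status="active"

ANSWER: active


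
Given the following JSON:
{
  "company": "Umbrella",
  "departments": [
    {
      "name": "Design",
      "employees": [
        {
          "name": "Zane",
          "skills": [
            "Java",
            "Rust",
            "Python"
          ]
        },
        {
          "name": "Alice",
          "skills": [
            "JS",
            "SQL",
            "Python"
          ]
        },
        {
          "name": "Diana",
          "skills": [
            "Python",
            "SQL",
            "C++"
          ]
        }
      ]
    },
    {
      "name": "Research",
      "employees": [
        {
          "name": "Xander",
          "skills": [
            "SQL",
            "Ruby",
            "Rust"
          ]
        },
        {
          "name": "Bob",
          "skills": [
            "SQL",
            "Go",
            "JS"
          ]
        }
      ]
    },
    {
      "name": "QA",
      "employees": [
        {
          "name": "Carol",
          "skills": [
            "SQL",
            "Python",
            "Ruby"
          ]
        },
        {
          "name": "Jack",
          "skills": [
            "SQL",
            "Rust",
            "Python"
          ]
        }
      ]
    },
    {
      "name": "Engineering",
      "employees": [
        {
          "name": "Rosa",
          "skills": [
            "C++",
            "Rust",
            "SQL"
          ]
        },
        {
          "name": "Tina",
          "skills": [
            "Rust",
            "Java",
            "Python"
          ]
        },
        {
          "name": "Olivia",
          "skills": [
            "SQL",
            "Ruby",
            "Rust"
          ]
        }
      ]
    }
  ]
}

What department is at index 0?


Path: departments[0].name
Value: Design

ANSWER: Design
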